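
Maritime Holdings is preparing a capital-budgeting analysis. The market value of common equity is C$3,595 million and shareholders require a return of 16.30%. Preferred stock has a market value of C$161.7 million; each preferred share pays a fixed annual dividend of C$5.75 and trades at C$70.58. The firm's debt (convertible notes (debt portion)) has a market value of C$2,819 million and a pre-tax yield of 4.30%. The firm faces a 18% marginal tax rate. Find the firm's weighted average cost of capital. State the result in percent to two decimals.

Cost of preferred: Rp = 5.75 / 70.58 = 8.1468%.
Total capital V = 3595 + 161.7 + 2819 = 6575.7.
Equity: weight = 3595/6575.7 = 0.5467; cost = 16.3%.
Preferred: weight = 161.7/6575.7 = 0.0246; cost = 8.1468%.
Convertible notes (debt portion): weight = 2819/6575.7 = 0.4287; after-tax cost = 4.3% × (1 − 18%) = 3.5260%.
WACC = 0.5467 × 16.3000% + 0.0246 × 8.1468% + 0.4287 × 3.5260% = 10.6233%.

10.62%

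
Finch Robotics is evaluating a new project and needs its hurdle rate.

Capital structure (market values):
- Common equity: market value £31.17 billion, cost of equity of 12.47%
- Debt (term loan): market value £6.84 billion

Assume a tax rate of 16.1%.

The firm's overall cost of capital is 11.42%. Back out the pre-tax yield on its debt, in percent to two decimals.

Total capital V = 31.17 + 6.84 = 38.01.
Equity weight = 31.17/38.01 = 0.8200.
Term loan weight = 6.84/38.01 = 0.1800.
Equity contribution = 0.8200 × 12.47% = 10.2260%.
Remaining for debt = 11.42% − 10.2260% = 1.1940%.
Rd × (1 − 16.1%) × 0.1800 = 1.1940%  ⇒  Rd = 7.9084%.

7.91%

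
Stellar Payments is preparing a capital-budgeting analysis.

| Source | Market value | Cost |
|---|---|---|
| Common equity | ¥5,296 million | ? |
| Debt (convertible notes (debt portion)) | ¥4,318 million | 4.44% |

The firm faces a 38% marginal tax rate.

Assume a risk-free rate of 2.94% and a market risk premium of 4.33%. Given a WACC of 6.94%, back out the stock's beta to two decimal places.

Total capital V = 5296 + 4318 = 9614.
Equity weight = 5296/9614 = 0.5509.
Convertible notes (debt portion) weight = 4318/9614 = 0.4491.
Debt contribution = 0.4491 × 4.44% × (1 − 38%) = 1.2364%.
Required equity contribution = 6.94% − 1.2364% = 5.7036%  ⇒  Re = 10.3540%.
CAPM: 10.3540% = 2.94% + β × 4.33%  ⇒  β = 1.7122.

1.71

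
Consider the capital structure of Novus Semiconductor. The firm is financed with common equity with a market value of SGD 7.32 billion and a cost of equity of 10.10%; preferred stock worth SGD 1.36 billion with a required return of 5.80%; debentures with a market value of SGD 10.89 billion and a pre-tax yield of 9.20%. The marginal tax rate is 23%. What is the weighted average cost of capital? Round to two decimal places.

8.12%

Total capital V = 7.32 + 1.36 + 10.89 = 19.57.
Equity: weight = 7.32/19.57 = 0.3740; cost = 10.1%.
Preferred: weight = 1.36/19.57 = 0.0695; cost = 5.8%.
Debentures: weight = 10.89/19.57 = 0.5565; after-tax cost = 9.2% × (1 − 23%) = 7.0840%.
WACC = 0.3740 × 10.1000% + 0.0695 × 5.8000% + 0.5565 × 7.0840% = 8.1229%.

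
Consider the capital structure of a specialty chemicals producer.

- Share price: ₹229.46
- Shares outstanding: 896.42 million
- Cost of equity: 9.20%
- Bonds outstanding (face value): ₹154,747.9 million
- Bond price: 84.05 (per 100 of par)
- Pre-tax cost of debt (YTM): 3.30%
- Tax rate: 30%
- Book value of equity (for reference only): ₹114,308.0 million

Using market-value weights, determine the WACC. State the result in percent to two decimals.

Market value of equity E = 229.46 × 896.42m = 205692.5332m. Market value of debt D = 154747.9m × 84.05/100 = 130065.60995m.
Total capital V = 205692.5332 + 130065.60995 = 335758.14315.
Equity: weight = 205692.5332/335758.14315 = 0.6126; cost = 9.2%.
Bonds outstanding: weight = 130065.60995/335758.14315 = 0.3874; after-tax cost = 3.3% × (1 − 30%) = 2.3100%.
WACC = 0.6126 × 9.2000% + 0.3874 × 2.3100% = 6.5310%.

6.53%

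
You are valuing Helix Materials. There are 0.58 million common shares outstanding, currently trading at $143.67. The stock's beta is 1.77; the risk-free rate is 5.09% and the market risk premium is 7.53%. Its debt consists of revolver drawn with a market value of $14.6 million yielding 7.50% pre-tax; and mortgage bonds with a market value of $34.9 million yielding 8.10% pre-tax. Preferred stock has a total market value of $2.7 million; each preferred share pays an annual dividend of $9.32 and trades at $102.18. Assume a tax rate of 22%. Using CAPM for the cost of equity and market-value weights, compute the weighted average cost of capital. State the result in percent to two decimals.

Cost of equity via CAPM: Re = 5.09% + 1.77 × 7.53% = 18.4181%.
Cost of preferred: Rp = 9.32 / 102.18 = 9.1212%.
Market value of equity E = 143.67 × 0.58m = 83.3286m.
Total capital V = 83.3286 + 2.7 + 14.6 + 34.9 = 135.5286.
Equity: weight = 83.3286/135.5286 = 0.6148; cost = 18.4181%.
Preferred: weight = 2.7/135.5286 = 0.0199; cost = 9.1212%.
Revolver drawn: weight = 14.6/135.5286 = 0.1077; after-tax cost = 7.5% × (1 − 22%) = 5.8500%.
Mortgage bonds: weight = 34.9/135.5286 = 0.2575; after-tax cost = 8.1% × (1 − 22%) = 6.3180%.
WACC = 0.6148 × 18.4181% + 0.0199 × 9.1212% + 0.1077 × 5.8500% + 0.2575 × 6.3180% = 13.7631%.

13.76%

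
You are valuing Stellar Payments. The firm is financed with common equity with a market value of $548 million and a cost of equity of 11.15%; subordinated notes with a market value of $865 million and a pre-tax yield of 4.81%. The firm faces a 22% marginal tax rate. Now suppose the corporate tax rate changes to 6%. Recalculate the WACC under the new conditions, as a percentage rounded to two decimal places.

After the change:
Total capital V = 548 + 865 = 1413.
Equity: weight = 548/1413 = 0.3878; cost = 11.15%.
Subordinated notes: weight = 865/1413 = 0.6122; after-tax cost = 4.81% × (1 − 6%) = 4.5214%.
WACC = 0.3878 × 11.1500% + 0.6122 × 4.5214% = 7.0922%.

7.09%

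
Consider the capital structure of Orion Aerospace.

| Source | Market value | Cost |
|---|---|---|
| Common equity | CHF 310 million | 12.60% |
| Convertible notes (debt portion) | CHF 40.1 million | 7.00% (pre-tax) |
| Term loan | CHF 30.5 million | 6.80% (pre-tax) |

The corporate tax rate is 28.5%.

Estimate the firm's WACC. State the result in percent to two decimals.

11.18%

Total capital V = 310 + 40.1 + 30.5 = 380.6.
Equity: weight = 310/380.6 = 0.8145; cost = 12.6%.
Convertible notes (debt portion): weight = 40.1/380.6 = 0.1054; after-tax cost = 7% × (1 − 28.5%) = 5.0050%.
Term loan: weight = 30.5/380.6 = 0.0801; after-tax cost = 6.8% × (1 − 28.5%) = 4.8620%.
WACC = 0.8145 × 12.6000% + 0.1054 × 5.0050% + 0.0801 × 4.8620% = 11.1797%.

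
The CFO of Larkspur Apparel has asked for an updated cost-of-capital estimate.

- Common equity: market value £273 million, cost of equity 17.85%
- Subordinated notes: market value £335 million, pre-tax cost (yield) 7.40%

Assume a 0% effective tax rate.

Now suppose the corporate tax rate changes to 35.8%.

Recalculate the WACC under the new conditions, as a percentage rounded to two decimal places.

After the change:
Total capital V = 273 + 335 = 608.
Equity: weight = 273/608 = 0.4490; cost = 17.85%.
Subordinated notes: weight = 335/608 = 0.5510; after-tax cost = 7.4% × (1 − 35.8%) = 4.7508%.
WACC = 0.4490 × 17.8500% + 0.5510 × 4.7508% = 10.6325%.

10.63%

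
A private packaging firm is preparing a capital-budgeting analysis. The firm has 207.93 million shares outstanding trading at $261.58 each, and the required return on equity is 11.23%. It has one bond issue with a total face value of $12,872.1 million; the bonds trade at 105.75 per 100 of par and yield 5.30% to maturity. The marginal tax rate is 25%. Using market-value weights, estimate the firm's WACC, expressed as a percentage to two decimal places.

9.78%

Market value of equity E = 261.58 × 207.93m = 54390.3294m. Market value of debt D = 12872.1m × 105.75/100 = 13612.24575m.
Total capital V = 54390.3294 + 13612.24575 = 68002.57515.
Equity: weight = 54390.3294/68002.57515 = 0.7998; cost = 11.23%.
Bonds outstanding: weight = 13612.24575/68002.57515 = 0.2002; after-tax cost = 5.3% × (1 − 25%) = 3.9750%.
WACC = 0.7998 × 11.2300% + 0.2002 × 3.9750% = 9.7777%.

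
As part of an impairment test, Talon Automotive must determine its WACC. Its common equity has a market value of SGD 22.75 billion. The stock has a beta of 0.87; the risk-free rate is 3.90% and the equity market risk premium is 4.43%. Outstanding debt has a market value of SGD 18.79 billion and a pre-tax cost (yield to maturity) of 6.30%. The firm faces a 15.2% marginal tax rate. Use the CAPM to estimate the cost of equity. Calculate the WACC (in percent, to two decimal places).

6.66%

Cost of equity via CAPM: Re = 3.9% + 0.87 × 4.43% = 7.7541%.
Total capital V = 22.75 + 18.79 = 41.54.
Equity: weight = 22.75/41.54 = 0.5477; cost = 7.7541%.
Debt: weight = 18.79/41.54 = 0.4523; after-tax cost = 6.3% × (1 − 15.2%) = 5.3424%.
WACC = 0.5477 × 7.7541% + 0.4523 × 5.3424% = 6.6632%.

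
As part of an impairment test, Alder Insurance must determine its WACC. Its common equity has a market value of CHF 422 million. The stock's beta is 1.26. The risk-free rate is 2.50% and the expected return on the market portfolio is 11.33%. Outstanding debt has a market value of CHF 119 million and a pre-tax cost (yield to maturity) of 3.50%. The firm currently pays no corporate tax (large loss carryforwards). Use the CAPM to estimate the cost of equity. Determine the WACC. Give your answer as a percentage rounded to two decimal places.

Market risk premium = 11.33% − 2.5% = 8.83%.
Cost of equity via CAPM: Re = 2.5% + 1.26 × 8.83% = 13.6258%.
Total capital V = 422 + 119 = 541.
Equity: weight = 422/541 = 0.7800; cost = 13.6258%.
Debt: weight = 119/541 = 0.2200; after-tax cost = 3.5% × (1 − 0%) = 3.5000%.
WACC = 0.7800 × 13.6258% + 0.2200 × 3.5000% = 11.3985%.

11.40%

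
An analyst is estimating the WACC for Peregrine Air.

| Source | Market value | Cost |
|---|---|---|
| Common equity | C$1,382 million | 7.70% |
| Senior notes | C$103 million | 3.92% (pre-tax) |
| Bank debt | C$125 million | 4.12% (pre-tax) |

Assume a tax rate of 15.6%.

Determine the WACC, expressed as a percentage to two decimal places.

Total capital V = 1382 + 103 + 125 = 1610.
Equity: weight = 1382/1610 = 0.8584; cost = 7.7%.
Senior notes: weight = 103/1610 = 0.0640; after-tax cost = 3.92% × (1 − 15.6%) = 3.3085%.
Bank debt: weight = 125/1610 = 0.0776; after-tax cost = 4.12% × (1 − 15.6%) = 3.4773%.
WACC = 0.8584 × 7.7000% + 0.0640 × 3.3085% + 0.0776 × 3.4773% = 7.0912%.

7.09%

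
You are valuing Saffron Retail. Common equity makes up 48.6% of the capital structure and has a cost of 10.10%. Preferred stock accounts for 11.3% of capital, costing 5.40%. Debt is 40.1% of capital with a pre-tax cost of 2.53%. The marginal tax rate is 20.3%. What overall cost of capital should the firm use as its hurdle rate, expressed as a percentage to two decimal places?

After-tax cost of debt = 2.53% × (1 − 20.3%) = 2.0164%.
WACC = 0.486 × 10.1000% + 0.113 × 5.4000% + 0.401 × 2.0164% = 6.3274%.

6.33%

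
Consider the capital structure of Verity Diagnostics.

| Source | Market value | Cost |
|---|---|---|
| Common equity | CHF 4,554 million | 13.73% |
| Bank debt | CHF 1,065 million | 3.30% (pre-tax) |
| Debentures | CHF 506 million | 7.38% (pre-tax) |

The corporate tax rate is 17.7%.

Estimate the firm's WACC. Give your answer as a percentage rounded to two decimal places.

11.18%

Total capital V = 4554 + 1065 + 506 = 6125.
Equity: weight = 4554/6125 = 0.7435; cost = 13.73%.
Bank debt: weight = 1065/6125 = 0.1739; after-tax cost = 3.3% × (1 − 17.7%) = 2.7159%.
Debentures: weight = 506/6125 = 0.0826; after-tax cost = 7.38% × (1 − 17.7%) = 6.0737%.
WACC = 0.7435 × 13.7300% + 0.1739 × 2.7159% + 0.0826 × 6.0737% = 11.1824%.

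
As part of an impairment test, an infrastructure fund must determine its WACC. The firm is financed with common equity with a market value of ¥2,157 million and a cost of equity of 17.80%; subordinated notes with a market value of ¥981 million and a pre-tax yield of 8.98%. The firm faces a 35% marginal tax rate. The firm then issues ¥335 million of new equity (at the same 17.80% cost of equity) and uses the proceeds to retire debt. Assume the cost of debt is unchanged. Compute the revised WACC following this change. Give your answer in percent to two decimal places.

15.34%

After the change:
Total capital V = 2492 + 646 = 3138.
Equity: weight = 2492/3138 = 0.7941; cost = 17.8%.
Subordinated notes: weight = 646/3138 = 0.2059; after-tax cost = 8.98% × (1 − 35%) = 5.8370%.
WACC = 0.7941 × 17.8000% + 0.2059 × 5.8370% = 15.3373%.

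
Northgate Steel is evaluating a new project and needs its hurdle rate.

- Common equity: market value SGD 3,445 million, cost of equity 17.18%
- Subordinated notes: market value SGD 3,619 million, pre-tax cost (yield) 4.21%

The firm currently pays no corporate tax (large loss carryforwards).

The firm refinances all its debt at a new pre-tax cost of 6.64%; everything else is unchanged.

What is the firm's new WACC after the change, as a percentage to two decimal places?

After the change:
Total capital V = 3445 + 3619 = 7064.
Equity: weight = 3445/7064 = 0.4877; cost = 17.18%.
Subordinated notes: weight = 3619/7064 = 0.5123; after-tax cost = 6.64% × (1 − 0%) = 6.6400%.
WACC = 0.4877 × 17.1800% + 0.5123 × 6.6400% = 11.7802%.

11.78%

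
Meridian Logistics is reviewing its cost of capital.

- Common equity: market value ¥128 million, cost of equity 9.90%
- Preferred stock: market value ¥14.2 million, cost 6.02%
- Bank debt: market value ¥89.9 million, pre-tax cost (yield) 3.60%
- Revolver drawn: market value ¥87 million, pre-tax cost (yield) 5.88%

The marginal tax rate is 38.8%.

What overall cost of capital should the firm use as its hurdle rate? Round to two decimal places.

Total capital V = 128 + 14.2 + 89.9 + 87 = 319.1.
Equity: weight = 128/319.1 = 0.4011; cost = 9.9%.
Preferred: weight = 14.2/319.1 = 0.0445; cost = 6.02%.
Bank debt: weight = 89.9/319.1 = 0.2817; after-tax cost = 3.6% × (1 − 38.8%) = 2.2032%.
Revolver drawn: weight = 87/319.1 = 0.2726; after-tax cost = 5.88% × (1 − 38.8%) = 3.5986%.
WACC = 0.4011 × 9.9000% + 0.0445 × 6.0200% + 0.2817 × 2.2032% + 0.2726 × 3.5986% = 5.8409%.

5.84%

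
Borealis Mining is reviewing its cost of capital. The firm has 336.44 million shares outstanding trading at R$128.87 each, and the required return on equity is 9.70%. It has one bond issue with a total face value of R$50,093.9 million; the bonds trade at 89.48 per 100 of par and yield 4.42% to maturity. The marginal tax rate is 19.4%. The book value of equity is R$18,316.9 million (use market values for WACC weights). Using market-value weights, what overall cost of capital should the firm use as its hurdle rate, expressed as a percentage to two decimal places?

Market value of equity E = 128.87 × 336.44m = 43357.0228m. Market value of debt D = 50093.9m × 89.48/100 = 44824.02172m.
Total capital V = 43357.0228 + 44824.02172 = 88181.04452.
Equity: weight = 43357.0228/88181.04452 = 0.4917; cost = 9.7%.
Bonds outstanding: weight = 44824.02172/88181.04452 = 0.5083; after-tax cost = 4.42% × (1 − 19.4%) = 3.5625%.
WACC = 0.4917 × 9.7000% + 0.5083 × 3.5625% = 6.5802%.

6.58%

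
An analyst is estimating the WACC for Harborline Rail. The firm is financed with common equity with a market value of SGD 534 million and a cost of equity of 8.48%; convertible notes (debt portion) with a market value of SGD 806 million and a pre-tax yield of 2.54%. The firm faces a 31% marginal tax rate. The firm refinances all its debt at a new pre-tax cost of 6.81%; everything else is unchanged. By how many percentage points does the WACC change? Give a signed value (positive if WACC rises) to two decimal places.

+1.77 pp

Current WACC:
Total capital V = 534 + 806 = 1340.
Equity: weight = 534/1340 = 0.3985; cost = 8.48%.
Convertible notes (debt portion): weight = 806/1340 = 0.6015; after-tax cost = 2.54% × (1 − 31%) = 1.7526%.
WACC = 0.3985 × 8.4800% + 0.6015 × 1.7526% = 4.4335%.
After the change:
Total capital V = 534 + 806 = 1340.
Equity: weight = 534/1340 = 0.3985; cost = 8.48%.
Convertible notes (debt portion): weight = 806/1340 = 0.6015; after-tax cost = 6.81% × (1 − 31%) = 4.6989%.
WACC = 0.3985 × 8.4800% + 0.6015 × 4.6989% = 6.2057%.
Change in WACC = 6.2057% − 4.4335% = 1.7722 pp.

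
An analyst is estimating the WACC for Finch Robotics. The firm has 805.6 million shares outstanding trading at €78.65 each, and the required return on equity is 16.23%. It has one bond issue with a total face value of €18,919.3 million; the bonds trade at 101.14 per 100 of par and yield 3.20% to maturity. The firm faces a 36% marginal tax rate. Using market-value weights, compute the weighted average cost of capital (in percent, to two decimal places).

Market value of equity E = 78.65 × 805.6m = 63360.44m. Market value of debt D = 18919.3m × 101.14/100 = 19134.98002m.
Total capital V = 63360.44 + 19134.98002 = 82495.42002.
Equity: weight = 63360.44/82495.42002 = 0.7680; cost = 16.23%.
Bonds outstanding: weight = 19134.98002/82495.42002 = 0.2320; after-tax cost = 3.2% × (1 − 36%) = 2.0480%.
WACC = 0.7680 × 16.2300% + 0.2320 × 2.0480% = 12.9405%.

12.94%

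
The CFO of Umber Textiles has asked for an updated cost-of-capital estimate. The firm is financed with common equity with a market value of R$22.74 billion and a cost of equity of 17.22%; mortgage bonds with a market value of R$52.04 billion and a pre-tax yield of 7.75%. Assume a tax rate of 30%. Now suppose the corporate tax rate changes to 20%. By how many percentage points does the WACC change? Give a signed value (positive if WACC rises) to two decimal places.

Current WACC:
Total capital V = 22.74 + 52.04 = 74.78.
Equity: weight = 22.74/74.78 = 0.3041; cost = 17.22%.
Mortgage bonds: weight = 52.04/74.78 = 0.6959; after-tax cost = 7.75% × (1 − 30%) = 5.4250%.
WACC = 0.3041 × 17.2200% + 0.6959 × 5.4250% = 9.0118%.
After the change:
Total capital V = 22.74 + 52.04 = 74.78.
Equity: weight = 22.74/74.78 = 0.3041; cost = 17.22%.
Mortgage bonds: weight = 52.04/74.78 = 0.6959; after-tax cost = 7.75% × (1 − 20%) = 6.2000%.
WACC = 0.3041 × 17.2200% + 0.6959 × 6.2000% = 9.5511%.
Change in WACC = 9.5511% − 9.0118% = 0.5393 pp.

+0.54 pp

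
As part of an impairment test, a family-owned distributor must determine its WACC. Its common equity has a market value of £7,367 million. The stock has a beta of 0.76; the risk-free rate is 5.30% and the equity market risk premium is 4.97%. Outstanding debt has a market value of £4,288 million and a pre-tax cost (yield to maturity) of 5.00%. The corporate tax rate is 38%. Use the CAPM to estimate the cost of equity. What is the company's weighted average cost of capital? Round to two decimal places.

6.88%

Cost of equity via CAPM: Re = 5.3% + 0.76 × 4.97% = 9.0772%.
Total capital V = 7367 + 4288 = 11655.
Equity: weight = 7367/11655 = 0.6321; cost = 9.0772%.
Debt: weight = 4288/11655 = 0.3679; after-tax cost = 5% × (1 − 38%) = 3.1000%.
WACC = 0.6321 × 9.0772% + 0.3679 × 3.1000% = 6.8781%.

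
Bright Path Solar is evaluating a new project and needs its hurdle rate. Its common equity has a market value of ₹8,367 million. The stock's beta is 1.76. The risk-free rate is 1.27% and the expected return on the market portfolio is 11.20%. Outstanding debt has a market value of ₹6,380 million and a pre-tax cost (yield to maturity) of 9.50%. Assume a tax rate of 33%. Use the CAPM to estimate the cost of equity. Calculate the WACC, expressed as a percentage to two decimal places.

Market risk premium = 11.2% − 1.27% = 9.93%.
Cost of equity via CAPM: Re = 1.27% + 1.76 × 9.93% = 18.7468%.
Total capital V = 8367 + 6380 = 14747.
Equity: weight = 8367/14747 = 0.5674; cost = 18.7468%.
Debt: weight = 6380/14747 = 0.4326; after-tax cost = 9.5% × (1 − 33%) = 6.3650%.
WACC = 0.5674 × 18.7468% + 0.4326 × 6.3650% = 13.3901%.

13.39%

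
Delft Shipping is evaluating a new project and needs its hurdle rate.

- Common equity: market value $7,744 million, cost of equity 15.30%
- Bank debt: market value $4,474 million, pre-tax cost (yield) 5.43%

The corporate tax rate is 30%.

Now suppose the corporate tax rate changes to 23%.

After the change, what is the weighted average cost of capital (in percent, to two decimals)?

After the change:
Total capital V = 7744 + 4474 = 12218.
Equity: weight = 7744/12218 = 0.6338; cost = 15.3%.
Bank debt: weight = 4474/12218 = 0.3662; after-tax cost = 5.43% × (1 − 23%) = 4.1811%.
WACC = 0.6338 × 15.3000% + 0.3662 × 4.1811% = 11.2285%.

11.23%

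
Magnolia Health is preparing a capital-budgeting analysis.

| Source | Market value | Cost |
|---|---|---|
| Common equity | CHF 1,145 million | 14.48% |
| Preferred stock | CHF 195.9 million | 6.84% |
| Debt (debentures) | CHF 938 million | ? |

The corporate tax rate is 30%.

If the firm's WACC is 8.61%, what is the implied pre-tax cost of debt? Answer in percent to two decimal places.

Total capital V = 1145 + 195.9 + 938 = 2278.9.
Equity weight = 1145/2278.9 = 0.5024.
Preferred weight = 195.9/2278.9 = 0.0860.
Debentures weight = 938/2278.9 = 0.4116.
Equity contribution = 0.5024 × 14.48% = 7.2753%.
Preferred contribution = 0.0860 × 6.84% = 0.5880%.
Remaining for debt = 8.61% − 7.8632% = 0.7468%.
Rd × (1 − 30%) × 0.4116 = 0.7468%  ⇒  Rd = 2.5918%.

2.59%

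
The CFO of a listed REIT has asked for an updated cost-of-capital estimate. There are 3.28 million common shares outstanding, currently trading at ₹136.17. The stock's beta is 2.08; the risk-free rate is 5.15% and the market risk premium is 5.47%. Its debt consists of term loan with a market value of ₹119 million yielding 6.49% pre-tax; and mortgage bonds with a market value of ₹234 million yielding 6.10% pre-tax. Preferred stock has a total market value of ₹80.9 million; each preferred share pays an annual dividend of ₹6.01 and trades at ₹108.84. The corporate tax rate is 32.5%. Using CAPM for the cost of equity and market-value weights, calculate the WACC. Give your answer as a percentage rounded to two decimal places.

Cost of equity via CAPM: Re = 5.15% + 2.08 × 5.47% = 16.5276%.
Cost of preferred: Rp = 6.01 / 108.84 = 5.5219%.
Market value of equity E = 136.17 × 3.28m = 446.6376m.
Total capital V = 446.6376 + 80.9 + 119 + 234 = 880.5376.
Equity: weight = 446.6376/880.5376 = 0.5072; cost = 16.5276%.
Preferred: weight = 80.9/880.5376 = 0.0919; cost = 5.5219%.
Term loan: weight = 119/880.5376 = 0.1351; after-tax cost = 6.49% × (1 − 32.5%) = 4.3808%.
Mortgage bonds: weight = 234/880.5376 = 0.2657; after-tax cost = 6.1% × (1 − 32.5%) = 4.1175%.
WACC = 0.5072 × 16.5276% + 0.0919 × 5.5219% + 0.1351 × 4.3808% + 0.2657 × 4.1175% = 10.5769%.

10.58%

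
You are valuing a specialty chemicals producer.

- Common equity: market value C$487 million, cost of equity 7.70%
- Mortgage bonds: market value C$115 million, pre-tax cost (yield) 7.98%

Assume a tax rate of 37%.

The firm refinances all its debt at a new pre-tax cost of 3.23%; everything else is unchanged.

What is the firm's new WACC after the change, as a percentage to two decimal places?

After the change:
Total capital V = 487 + 115 = 602.
Equity: weight = 487/602 = 0.8090; cost = 7.7%.
Mortgage bonds: weight = 115/602 = 0.1910; after-tax cost = 3.23% × (1 − 37%) = 2.0349%.
WACC = 0.8090 × 7.7000% + 0.1910 × 2.0349% = 6.6178%.

6.62%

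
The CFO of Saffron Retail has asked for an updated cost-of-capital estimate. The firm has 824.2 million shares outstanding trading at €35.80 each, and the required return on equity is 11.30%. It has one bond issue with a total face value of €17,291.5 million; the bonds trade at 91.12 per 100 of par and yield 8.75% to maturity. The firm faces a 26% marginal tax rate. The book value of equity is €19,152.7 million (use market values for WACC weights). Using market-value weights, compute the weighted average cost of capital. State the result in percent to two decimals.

Market value of equity E = 35.8 × 824.2m = 29506.36m. Market value of debt D = 17291.5m × 91.12/100 = 15756.0148m.
Total capital V = 29506.36 + 15756.0148 = 45262.3748.
Equity: weight = 29506.36/45262.3748 = 0.6519; cost = 11.3%.
Bonds outstanding: weight = 15756.0148/45262.3748 = 0.3481; after-tax cost = 8.75% × (1 − 26%) = 6.4750%.
WACC = 0.6519 × 11.3000% + 0.3481 × 6.4750% = 9.6204%.

9.62%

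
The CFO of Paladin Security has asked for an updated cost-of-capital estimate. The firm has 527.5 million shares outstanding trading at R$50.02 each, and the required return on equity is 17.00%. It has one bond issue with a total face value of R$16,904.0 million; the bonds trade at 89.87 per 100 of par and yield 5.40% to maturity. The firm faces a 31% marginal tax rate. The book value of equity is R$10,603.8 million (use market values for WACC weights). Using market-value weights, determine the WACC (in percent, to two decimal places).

12.15%

Market value of equity E = 50.02 × 527.5m = 26385.55m. Market value of debt D = 16904m × 89.87/100 = 15191.6248m.
Total capital V = 26385.55 + 15191.6248 = 41577.1748.
Equity: weight = 26385.55/41577.1748 = 0.6346; cost = 17%.
Bonds outstanding: weight = 15191.6248/41577.1748 = 0.3654; after-tax cost = 5.4% × (1 − 31%) = 3.7260%.
WACC = 0.6346 × 17.0000% + 0.3654 × 3.7260% = 12.1499%.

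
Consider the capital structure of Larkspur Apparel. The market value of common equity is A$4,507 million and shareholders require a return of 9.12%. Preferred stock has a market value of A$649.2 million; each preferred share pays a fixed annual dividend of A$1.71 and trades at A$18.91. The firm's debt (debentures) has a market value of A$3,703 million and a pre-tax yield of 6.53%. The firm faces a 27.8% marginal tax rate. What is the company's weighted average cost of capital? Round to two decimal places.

Cost of preferred: Rp = 1.71 / 18.91 = 9.0428%.
Total capital V = 4507 + 649.2 + 3703 = 8859.2.
Equity: weight = 4507/8859.2 = 0.5087; cost = 9.12%.
Preferred: weight = 649.2/8859.2 = 0.0733; cost = 9.0428%.
Debentures: weight = 3703/8859.2 = 0.4180; after-tax cost = 6.53% × (1 − 27.8%) = 4.7147%.
WACC = 0.5087 × 9.1200% + 0.0733 × 9.0428% + 0.4180 × 4.7147% = 7.2730%.

7.27%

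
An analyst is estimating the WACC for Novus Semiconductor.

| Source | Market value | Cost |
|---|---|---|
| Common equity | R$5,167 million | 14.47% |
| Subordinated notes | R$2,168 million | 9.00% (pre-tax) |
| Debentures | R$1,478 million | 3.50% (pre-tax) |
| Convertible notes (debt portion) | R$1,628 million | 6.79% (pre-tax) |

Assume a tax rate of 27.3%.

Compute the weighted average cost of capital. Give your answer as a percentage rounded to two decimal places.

Total capital V = 5167 + 2168 + 1478 + 1628 = 10441.
Equity: weight = 5167/10441 = 0.4949; cost = 14.47%.
Subordinated notes: weight = 2168/10441 = 0.2076; after-tax cost = 9% × (1 − 27.3%) = 6.5430%.
Debentures: weight = 1478/10441 = 0.1416; after-tax cost = 3.5% × (1 − 27.3%) = 2.5445%.
Convertible notes (debt portion): weight = 1628/10441 = 0.1559; after-tax cost = 6.79% × (1 − 27.3%) = 4.9363%.
WACC = 0.4949 × 14.4700% + 0.2076 × 6.5430% + 0.1416 × 2.5445% + 0.1559 × 4.9363% = 9.6493%.

9.65%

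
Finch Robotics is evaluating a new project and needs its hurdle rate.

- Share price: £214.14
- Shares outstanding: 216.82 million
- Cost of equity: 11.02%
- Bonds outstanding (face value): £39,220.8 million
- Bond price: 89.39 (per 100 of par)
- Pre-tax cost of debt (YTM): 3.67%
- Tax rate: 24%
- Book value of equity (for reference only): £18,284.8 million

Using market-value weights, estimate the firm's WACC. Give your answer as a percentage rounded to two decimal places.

7.48%

Market value of equity E = 214.14 × 216.82m = 46429.8348m. Market value of debt D = 39220.8m × 89.39/100 = 35059.47312m.
Total capital V = 46429.8348 + 35059.47312 = 81489.30792.
Equity: weight = 46429.8348/81489.30792 = 0.5698; cost = 11.02%.
Bonds outstanding: weight = 35059.47312/81489.30792 = 0.4302; after-tax cost = 3.67% × (1 − 24%) = 2.7892%.
WACC = 0.5698 × 11.0200% + 0.4302 × 2.7892% = 7.4788%.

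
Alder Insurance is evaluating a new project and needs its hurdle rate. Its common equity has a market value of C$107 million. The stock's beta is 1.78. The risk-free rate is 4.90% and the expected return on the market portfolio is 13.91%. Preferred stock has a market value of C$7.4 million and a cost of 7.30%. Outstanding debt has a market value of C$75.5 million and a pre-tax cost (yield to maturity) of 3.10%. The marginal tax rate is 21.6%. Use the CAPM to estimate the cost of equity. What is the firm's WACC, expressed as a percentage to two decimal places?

Market risk premium = 13.91% − 4.9% = 9.01%.
Cost of equity via CAPM: Re = 4.9% + 1.78 × 9.01% = 20.9378%.
Total capital V = 107 + 7.4 + 75.5 = 189.9.
Equity: weight = 107/189.9 = 0.5635; cost = 20.9378%.
Preferred: weight = 7.4/189.9 = 0.0390; cost = 7.3%.
Debt: weight = 75.5/189.9 = 0.3976; after-tax cost = 3.1% × (1 − 21.6%) = 2.4304%.
WACC = 0.5635 × 20.9378% + 0.0390 × 7.3000% + 0.3976 × 2.4304% = 13.0482%.

13.05%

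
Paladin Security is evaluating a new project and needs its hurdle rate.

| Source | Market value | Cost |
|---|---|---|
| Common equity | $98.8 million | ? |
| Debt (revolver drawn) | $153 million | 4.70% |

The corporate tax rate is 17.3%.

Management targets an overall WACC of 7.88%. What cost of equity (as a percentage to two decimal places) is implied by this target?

14.06%

Total capital V = 98.8 + 153 = 251.8.
Equity weight = 98.8/251.8 = 0.3924.
Revolver drawn weight = 153/251.8 = 0.6076.
Debt contribution = 0.6076 × 4.7% × (1 − 17.3%) = 2.3618%.
Required equity contribution = 7.88% − 2.3618% = 5.5182%.
Re = 5.5182% / 0.3924 = 14.0636%.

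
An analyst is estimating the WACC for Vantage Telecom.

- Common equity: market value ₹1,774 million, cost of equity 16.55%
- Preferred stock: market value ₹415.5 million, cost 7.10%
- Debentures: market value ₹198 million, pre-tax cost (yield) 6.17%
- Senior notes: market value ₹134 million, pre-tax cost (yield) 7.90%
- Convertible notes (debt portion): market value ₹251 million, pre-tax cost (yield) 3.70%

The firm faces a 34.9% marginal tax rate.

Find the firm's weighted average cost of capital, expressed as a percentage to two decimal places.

Total capital V = 1774 + 415.5 + 198 + 134 + 251 = 2772.5.
Equity: weight = 1774/2772.5 = 0.6399; cost = 16.55%.
Preferred: weight = 415.5/2772.5 = 0.1499; cost = 7.1%.
Debentures: weight = 198/2772.5 = 0.0714; after-tax cost = 6.17% × (1 − 34.9%) = 4.0167%.
Senior notes: weight = 134/2772.5 = 0.0483; after-tax cost = 7.9% × (1 − 34.9%) = 5.1429%.
Convertible notes (debt portion): weight = 251/2772.5 = 0.0905; after-tax cost = 3.7% × (1 − 34.9%) = 2.4087%.
WACC = 0.6399 × 16.5500% + 0.1499 × 7.1000% + 0.0714 × 4.0167% + 0.0483 × 5.1429% + 0.0905 × 2.4087% = 12.4071%.

12.41%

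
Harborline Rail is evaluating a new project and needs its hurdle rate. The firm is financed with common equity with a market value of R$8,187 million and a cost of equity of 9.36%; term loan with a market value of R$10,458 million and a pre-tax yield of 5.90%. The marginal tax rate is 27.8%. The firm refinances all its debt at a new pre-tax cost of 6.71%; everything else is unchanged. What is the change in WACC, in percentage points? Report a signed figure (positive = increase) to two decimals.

Current WACC:
Total capital V = 8187 + 10458 = 18645.
Equity: weight = 8187/18645 = 0.4391; cost = 9.36%.
Term loan: weight = 10458/18645 = 0.5609; after-tax cost = 5.9% × (1 − 27.8%) = 4.2598%.
WACC = 0.4391 × 9.3600% + 0.5609 × 4.2598% = 6.4993%.
After the change:
Total capital V = 8187 + 10458 = 18645.
Equity: weight = 8187/18645 = 0.4391; cost = 9.36%.
Term loan: weight = 10458/18645 = 0.5609; after-tax cost = 6.71% × (1 − 27.8%) = 4.8446%.
WACC = 0.4391 × 9.3600% + 0.5609 × 4.8446% = 6.8273%.
Change in WACC = 6.8273% − 6.4993% = 0.3280 pp.

+0.33 pp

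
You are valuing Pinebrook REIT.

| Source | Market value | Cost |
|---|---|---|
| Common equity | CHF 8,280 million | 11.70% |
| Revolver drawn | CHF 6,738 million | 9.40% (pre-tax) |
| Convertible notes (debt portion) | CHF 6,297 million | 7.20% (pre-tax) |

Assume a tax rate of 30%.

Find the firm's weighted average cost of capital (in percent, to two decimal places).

8.11%

Total capital V = 8280 + 6738 + 6297 = 21315.
Equity: weight = 8280/21315 = 0.3885; cost = 11.7%.
Revolver drawn: weight = 6738/21315 = 0.3161; after-tax cost = 9.4% × (1 − 30%) = 6.5800%.
Convertible notes (debt portion): weight = 6297/21315 = 0.2954; after-tax cost = 7.2% × (1 − 30%) = 5.0400%.
WACC = 0.3885 × 11.7000% + 0.3161 × 6.5800% + 0.2954 × 5.0400% = 8.1140%.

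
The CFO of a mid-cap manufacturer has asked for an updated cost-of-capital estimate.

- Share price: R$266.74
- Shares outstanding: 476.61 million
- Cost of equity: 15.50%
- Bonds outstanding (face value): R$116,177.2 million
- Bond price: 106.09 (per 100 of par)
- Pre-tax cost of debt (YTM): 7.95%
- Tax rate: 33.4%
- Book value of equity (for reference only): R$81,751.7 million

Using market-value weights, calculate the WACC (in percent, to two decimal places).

10.48%

Market value of equity E = 266.74 × 476.61m = 127130.9514m. Market value of debt D = 116177.2m × 106.09/100 = 123252.39148m.
Total capital V = 127130.9514 + 123252.39148 = 250383.34288.
Equity: weight = 127130.9514/250383.34288 = 0.5077; cost = 15.5%.
Bonds outstanding: weight = 123252.39148/250383.34288 = 0.4923; after-tax cost = 7.95% × (1 − 33.4%) = 5.2947%.
WACC = 0.5077 × 15.5000% + 0.4923 × 5.2947% = 10.4764%.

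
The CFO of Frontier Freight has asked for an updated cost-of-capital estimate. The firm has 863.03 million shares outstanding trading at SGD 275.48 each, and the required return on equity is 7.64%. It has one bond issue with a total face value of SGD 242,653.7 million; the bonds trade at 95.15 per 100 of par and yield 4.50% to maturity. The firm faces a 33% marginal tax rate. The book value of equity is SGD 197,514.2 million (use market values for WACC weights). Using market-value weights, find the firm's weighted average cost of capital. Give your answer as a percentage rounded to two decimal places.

5.36%

Market value of equity E = 275.48 × 863.03m = 237747.5044m. Market value of debt D = 242653.7m × 95.15/100 = 230884.99555m.
Total capital V = 237747.5044 + 230884.99555 = 468632.49995.
Equity: weight = 237747.5044/468632.49995 = 0.5073; cost = 7.64%.
Bonds outstanding: weight = 230884.99555/468632.49995 = 0.4927; after-tax cost = 4.5% × (1 − 33%) = 3.0150%.
WACC = 0.5073 × 7.6400% + 0.4927 × 3.0150% = 5.3614%.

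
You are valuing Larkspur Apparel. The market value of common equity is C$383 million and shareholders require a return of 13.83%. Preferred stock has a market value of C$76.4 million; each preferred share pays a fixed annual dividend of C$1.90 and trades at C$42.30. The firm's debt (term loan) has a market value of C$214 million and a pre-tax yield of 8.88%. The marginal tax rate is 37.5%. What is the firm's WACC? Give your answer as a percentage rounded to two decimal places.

Cost of preferred: Rp = 1.9 / 42.3 = 4.4917%.
Total capital V = 383 + 76.4 + 214 = 673.4.
Equity: weight = 383/673.4 = 0.5688; cost = 13.83%.
Preferred: weight = 76.4/673.4 = 0.1135; cost = 4.4917%.
Term loan: weight = 214/673.4 = 0.3178; after-tax cost = 8.88% × (1 − 37.5%) = 5.5500%.
WACC = 0.5688 × 13.8300% + 0.1135 × 4.4917% + 0.3178 × 5.5500% = 10.1392%.

10.14%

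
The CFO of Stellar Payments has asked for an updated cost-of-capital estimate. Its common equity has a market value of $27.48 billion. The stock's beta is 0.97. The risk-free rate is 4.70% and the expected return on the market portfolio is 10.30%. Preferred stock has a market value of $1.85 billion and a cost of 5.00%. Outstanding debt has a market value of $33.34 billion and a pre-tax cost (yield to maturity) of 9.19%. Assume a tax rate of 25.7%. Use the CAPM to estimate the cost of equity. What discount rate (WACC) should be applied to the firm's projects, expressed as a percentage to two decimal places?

Market risk premium = 10.3% − 4.7% = 5.6%.
Cost of equity via CAPM: Re = 4.7% + 0.97 × 5.6% = 10.1320%.
Total capital V = 27.48 + 1.85 + 33.34 = 62.67.
Equity: weight = 27.48/62.67 = 0.4385; cost = 10.132%.
Preferred: weight = 1.85/62.67 = 0.0295; cost = 5%.
Debt: weight = 33.34/62.67 = 0.5320; after-tax cost = 9.19% × (1 − 25.7%) = 6.8282%.
WACC = 0.4385 × 10.1320% + 0.0295 × 5.0000% + 0.5320 × 6.8282% = 8.2229%.

8.22%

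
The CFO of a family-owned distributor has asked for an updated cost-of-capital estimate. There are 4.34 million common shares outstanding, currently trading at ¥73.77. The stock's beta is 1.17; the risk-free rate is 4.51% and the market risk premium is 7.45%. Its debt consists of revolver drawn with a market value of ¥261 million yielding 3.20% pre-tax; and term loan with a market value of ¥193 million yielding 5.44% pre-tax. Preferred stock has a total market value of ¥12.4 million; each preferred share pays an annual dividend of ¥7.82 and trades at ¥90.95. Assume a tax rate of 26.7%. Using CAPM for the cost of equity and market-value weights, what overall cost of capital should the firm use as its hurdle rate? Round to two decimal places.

7.28%

Cost of equity via CAPM: Re = 4.51% + 1.17 × 7.45% = 13.2265%.
Cost of preferred: Rp = 7.82 / 90.95 = 8.5981%.
Market value of equity E = 73.77 × 4.34m = 320.1618m.
Total capital V = 320.1618 + 12.4 + 261 + 193 = 786.5618.
Equity: weight = 320.1618/786.5618 = 0.4070; cost = 13.2265%.
Preferred: weight = 12.4/786.5618 = 0.0158; cost = 8.5981%.
Revolver drawn: weight = 261/786.5618 = 0.3318; after-tax cost = 3.2% × (1 − 26.7%) = 2.3456%.
Term loan: weight = 193/786.5618 = 0.2454; after-tax cost = 5.44% × (1 − 26.7%) = 3.9875%.
WACC = 0.4070 × 13.2265% + 0.0158 × 8.5981% + 0.3318 × 2.3456% + 0.2454 × 3.9875% = 7.2760%.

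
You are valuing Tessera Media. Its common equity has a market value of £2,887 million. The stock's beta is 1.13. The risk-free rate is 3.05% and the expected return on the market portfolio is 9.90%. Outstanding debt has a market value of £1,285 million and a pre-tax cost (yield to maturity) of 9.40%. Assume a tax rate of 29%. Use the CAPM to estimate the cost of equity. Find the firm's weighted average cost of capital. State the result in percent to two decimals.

Market risk premium = 9.9% − 3.05% = 6.85%.
Cost of equity via CAPM: Re = 3.05% + 1.13 × 6.85% = 10.7905%.
Total capital V = 2887 + 1285 = 4172.
Equity: weight = 2887/4172 = 0.6920; cost = 10.7905%.
Debt: weight = 1285/4172 = 0.3080; after-tax cost = 9.4% × (1 − 29%) = 6.6740%.
WACC = 0.6920 × 10.7905% + 0.3080 × 6.6740% = 9.5226%.

9.52%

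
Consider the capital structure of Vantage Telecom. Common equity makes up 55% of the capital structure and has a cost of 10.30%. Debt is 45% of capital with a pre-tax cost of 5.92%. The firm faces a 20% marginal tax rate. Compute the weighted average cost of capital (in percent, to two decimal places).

7.80%

After-tax cost of debt = 5.92% × (1 − 20%) = 4.7360%.
WACC = 0.550 × 10.3000% + 0.450 × 4.7360% = 7.7962%.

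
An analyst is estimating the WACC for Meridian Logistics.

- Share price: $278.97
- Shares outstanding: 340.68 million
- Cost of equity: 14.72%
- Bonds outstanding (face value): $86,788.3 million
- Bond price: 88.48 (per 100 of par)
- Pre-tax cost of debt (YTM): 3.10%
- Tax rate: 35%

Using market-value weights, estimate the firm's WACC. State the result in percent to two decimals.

Market value of equity E = 278.97 × 340.68m = 95039.4996m. Market value of debt D = 86788.3m × 88.48/100 = 76790.28784m.
Total capital V = 95039.4996 + 76790.28784 = 171829.78744.
Equity: weight = 95039.4996/171829.78744 = 0.5531; cost = 14.72%.
Bonds outstanding: weight = 76790.28784/171829.78744 = 0.4469; after-tax cost = 3.1% × (1 − 35%) = 2.0150%.
WACC = 0.5531 × 14.7200% + 0.4469 × 2.0150% = 9.0422%.

9.04%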